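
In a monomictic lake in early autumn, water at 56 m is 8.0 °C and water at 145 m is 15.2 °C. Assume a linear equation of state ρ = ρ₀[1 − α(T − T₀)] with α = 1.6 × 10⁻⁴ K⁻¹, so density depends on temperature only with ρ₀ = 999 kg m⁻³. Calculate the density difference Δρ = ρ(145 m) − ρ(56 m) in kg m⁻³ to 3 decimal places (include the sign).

ΔT = +7.2 K, Δρ/ρ₀ = −αΔT = -1.152 × 10⁻³.
Δρ = 999 × (-1.152 × 10⁻³) = -1.151 kg m⁻³.
Negative Δρ: lighter below, statically unstable.

-1.151 kg m⁻³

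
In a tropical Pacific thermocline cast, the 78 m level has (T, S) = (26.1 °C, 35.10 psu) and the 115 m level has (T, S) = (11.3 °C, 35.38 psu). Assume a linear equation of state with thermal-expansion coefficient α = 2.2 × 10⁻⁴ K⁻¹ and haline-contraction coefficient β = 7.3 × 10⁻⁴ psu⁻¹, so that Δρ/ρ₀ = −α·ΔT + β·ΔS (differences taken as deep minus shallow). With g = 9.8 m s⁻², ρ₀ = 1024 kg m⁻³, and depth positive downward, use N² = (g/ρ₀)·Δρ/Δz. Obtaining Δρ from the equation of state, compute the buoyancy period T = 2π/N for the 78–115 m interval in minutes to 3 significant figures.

3.46 min

ΔT = -14.8 K, ΔS = +0.28 psu (deep − shallow).
Δρ/ρ₀ = −αΔT + βΔS = 3.256 × 10⁻³ + 2.044 × 10⁻⁴ = 3.4604 × 10⁻³, so Δρ ≈ 3.543 kg m⁻³.
N² = (g/ρ₀)·Δρ/Δz = g·(Δρ/ρ₀)/Δz = 9.8 × 3.4604 × 10⁻³ / 37 = 9.1654 × 10⁻⁴ s⁻².
N = √(9.1654 × 10⁻⁴) = 0.030274 rad s⁻¹ → T = 2π/N = 207.54 s = 3.4590 min ≈ 3.46 min.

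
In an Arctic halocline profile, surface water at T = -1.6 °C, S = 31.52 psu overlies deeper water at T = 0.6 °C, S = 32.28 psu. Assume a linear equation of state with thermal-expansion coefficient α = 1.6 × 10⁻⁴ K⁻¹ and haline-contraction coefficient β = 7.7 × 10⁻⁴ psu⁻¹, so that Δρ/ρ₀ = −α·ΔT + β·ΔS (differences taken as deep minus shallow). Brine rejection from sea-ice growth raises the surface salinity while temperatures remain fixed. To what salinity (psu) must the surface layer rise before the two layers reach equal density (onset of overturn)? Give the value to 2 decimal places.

31.82 psu

Neutral buoyancy requires −α(T_deep − T_surf) + β(S_deep − S_surf′) = 0.
S_surf′ = S_deep − (α/β)·ΔT = 32.28 − (1.6 × 10⁻⁴/7.7 × 10⁻⁴)·(+2.2) = 31.8229 psu.
Increase required: 31.8229 − 31.52 = 0.3029 psu.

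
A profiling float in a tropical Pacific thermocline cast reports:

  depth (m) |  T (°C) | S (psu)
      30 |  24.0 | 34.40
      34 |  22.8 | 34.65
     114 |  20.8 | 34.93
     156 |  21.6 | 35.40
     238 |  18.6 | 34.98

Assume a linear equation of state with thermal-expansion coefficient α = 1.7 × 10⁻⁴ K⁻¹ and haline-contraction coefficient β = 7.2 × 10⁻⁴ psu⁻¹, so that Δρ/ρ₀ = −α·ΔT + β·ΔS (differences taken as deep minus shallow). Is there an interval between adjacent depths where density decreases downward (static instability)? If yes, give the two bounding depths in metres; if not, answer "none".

none

Evaluate Δρ/ρ₀ = −αΔT + βΔS across each adjacent pair:
  30–34 m: −αΔT+βΔS = −(1.7 × 10⁻⁴)(-1.2)+(7.2 × 10⁻⁴)(+0.25) = 3.8 × 10⁻⁴ → stable
  34–114 m: −αΔT+βΔS = −(1.7 × 10⁻⁴)(-2.0)+(7.2 × 10⁻⁴)(+0.28) = 5.4 × 10⁻⁴ → stable
  114–156 m: −αΔT+βΔS = −(1.7 × 10⁻⁴)(+0.8)+(7.2 × 10⁻⁴)(+0.47) = 2.0 × 10⁻⁴ → stable
  156–238 m: −αΔT+βΔS = −(1.7 × 10⁻⁴)(-3.0)+(7.2 × 10⁻⁴)(-0.42) = 2.1 × 10⁻⁴ → stable
Every interval has Δρ > 0: the column is stably stratified throughout.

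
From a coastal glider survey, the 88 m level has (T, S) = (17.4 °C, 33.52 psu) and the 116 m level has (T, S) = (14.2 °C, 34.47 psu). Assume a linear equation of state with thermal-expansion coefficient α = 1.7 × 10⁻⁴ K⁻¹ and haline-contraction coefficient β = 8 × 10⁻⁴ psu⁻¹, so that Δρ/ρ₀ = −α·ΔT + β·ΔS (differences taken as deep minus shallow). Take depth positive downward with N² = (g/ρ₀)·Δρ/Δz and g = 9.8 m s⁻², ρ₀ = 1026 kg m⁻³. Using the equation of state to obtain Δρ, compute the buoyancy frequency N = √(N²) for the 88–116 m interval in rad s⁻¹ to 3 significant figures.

ΔT = -3.2 K, ΔS = +0.95 psu (deep − shallow).
Δρ/ρ₀ = −αΔT + βΔS = 5.44 × 10⁻⁴ + 7.60 × 10⁻⁴ = 1.304 × 10⁻³, so Δρ ≈ 1.338 kg m⁻³.
N² = (g/ρ₀)·Δρ/Δz = g·(Δρ/ρ₀)/Δz = 9.8 × 1.304 × 10⁻³ / 28 = 4.5640 × 10⁻⁴ s⁻².
N = √(4.5640 × 10⁻⁴) = 0.021364 rad s⁻¹ ≈ 0.0214 rad s⁻¹.

0.0214 rad s⁻¹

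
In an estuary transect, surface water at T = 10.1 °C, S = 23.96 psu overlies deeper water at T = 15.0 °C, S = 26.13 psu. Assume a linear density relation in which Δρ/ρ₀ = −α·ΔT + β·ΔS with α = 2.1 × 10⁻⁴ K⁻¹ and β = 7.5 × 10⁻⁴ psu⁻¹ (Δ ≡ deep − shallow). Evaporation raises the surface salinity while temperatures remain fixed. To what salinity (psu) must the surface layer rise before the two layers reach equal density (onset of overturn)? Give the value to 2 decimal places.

Neutral buoyancy requires −α(T_deep − T_surf) + β(S_deep − S_surf′) = 0.
S_surf′ = S_deep − (α/β)·ΔT = 26.13 − (2.1 × 10⁻⁴/7.5 × 10⁻⁴)·(+4.9) = 24.7580 psu.
Increase required: 24.7580 − 23.96 = 0.7980 psu.

24.76 psu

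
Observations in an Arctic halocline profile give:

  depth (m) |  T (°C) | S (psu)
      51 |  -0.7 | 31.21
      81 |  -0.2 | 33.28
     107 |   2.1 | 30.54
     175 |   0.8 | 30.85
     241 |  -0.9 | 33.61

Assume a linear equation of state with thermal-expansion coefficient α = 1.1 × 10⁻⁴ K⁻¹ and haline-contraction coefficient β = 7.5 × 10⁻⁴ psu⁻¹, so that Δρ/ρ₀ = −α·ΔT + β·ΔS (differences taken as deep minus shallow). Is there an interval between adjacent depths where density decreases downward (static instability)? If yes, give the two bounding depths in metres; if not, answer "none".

Evaluate Δρ/ρ₀ = −αΔT + βΔS across each adjacent pair:
  51–81 m: −αΔT+βΔS = −(1.1 × 10⁻⁴)(+0.5)+(7.5 × 10⁻⁴)(+2.07) = 1.5 × 10⁻³ → stable
  81–107 m: −αΔT+βΔS = −(1.1 × 10⁻⁴)(+2.3)+(7.5 × 10⁻⁴)(-2.74) = -2.3 × 10⁻³ → UNSTABLE
  107–175 m: −αΔT+βΔS = −(1.1 × 10⁻⁴)(-1.3)+(7.5 × 10⁻⁴)(+0.31) = 3.8 × 10⁻⁴ → stable
  175–241 m: −αΔT+βΔS = −(1.1 × 10⁻⁴)(-1.7)+(7.5 × 10⁻⁴)(+2.76) = 2.3 × 10⁻³ → stable
The 81–107 m interval has Δρ < 0: lighter water underlies denser water.

81–107 m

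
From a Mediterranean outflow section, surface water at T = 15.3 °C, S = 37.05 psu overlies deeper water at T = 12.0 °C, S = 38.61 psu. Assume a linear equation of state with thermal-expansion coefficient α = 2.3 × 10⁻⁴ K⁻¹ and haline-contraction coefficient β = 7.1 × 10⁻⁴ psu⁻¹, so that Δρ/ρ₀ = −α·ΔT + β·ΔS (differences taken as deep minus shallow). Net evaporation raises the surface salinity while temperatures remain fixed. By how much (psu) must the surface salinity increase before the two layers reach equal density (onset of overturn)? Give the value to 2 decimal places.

2.63 psu

Neutral buoyancy requires −α(T_deep − T_surf) + β(S_deep − S_surf′) = 0.
S_surf′ = S_deep − (α/β)·ΔT = 38.61 − (2.3 × 10⁻⁴/7.1 × 10⁻⁴)·(-3.3) = 39.6790 psu.
Increase required: 39.6790 − 37.05 = 2.6290 psu.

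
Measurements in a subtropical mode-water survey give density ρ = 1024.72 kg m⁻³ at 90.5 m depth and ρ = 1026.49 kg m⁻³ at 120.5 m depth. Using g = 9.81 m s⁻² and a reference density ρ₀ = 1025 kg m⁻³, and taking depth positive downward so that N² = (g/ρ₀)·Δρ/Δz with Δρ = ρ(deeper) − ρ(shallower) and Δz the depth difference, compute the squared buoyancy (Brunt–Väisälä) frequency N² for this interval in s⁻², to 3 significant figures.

Δρ = 1026.49 − 1024.72 = 1.77 kg m⁻³ over Δz = 120.5 − 90.5 = 30 m.
N² = (9.81/1025) × (1.77/30) = 5.6467 × 10⁻⁴ s⁻² ≈ 5.65 × 10⁻⁴ s⁻².

5.65 × 10⁻⁴ s⁻²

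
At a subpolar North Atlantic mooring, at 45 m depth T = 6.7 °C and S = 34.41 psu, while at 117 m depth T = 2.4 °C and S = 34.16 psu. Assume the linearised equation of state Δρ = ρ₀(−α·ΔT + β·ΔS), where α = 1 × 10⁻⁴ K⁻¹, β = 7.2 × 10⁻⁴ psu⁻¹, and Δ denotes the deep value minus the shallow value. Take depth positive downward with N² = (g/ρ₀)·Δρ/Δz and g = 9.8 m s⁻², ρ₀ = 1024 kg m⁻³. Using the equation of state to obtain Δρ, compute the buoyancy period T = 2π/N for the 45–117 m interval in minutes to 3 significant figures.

18.0 min

ΔT = -4.3 K, ΔS = -0.25 psu (deep − shallow).
Δρ/ρ₀ = −αΔT + βΔS = 4.30 × 10⁻⁴ − 1.80 × 10⁻⁴ = 2.50 × 10⁻⁴, so Δρ ≈ 0.2560 kg m⁻³.
N² = (g/ρ₀)·Δρ/Δz = g·(Δρ/ρ₀)/Δz = 9.8 × 2.50 × 10⁻⁴ / 72 = 3.4028 × 10⁻⁵ s⁻².
N = √(3.4028 × 10⁻⁵) = 5.8334 × 10⁻³ rad s⁻¹ → T = 2π/N = 1.0771 × 10³ s = 17.952 min ≈ 18.0 min.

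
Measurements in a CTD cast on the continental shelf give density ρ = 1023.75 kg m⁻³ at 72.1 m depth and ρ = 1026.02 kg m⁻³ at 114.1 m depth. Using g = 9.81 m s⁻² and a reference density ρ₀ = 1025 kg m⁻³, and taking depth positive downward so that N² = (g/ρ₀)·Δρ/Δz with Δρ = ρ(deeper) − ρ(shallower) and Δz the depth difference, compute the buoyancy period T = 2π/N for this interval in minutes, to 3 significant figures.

Δρ = 1026.02 − 1023.75 = 2.27 kg m⁻³ over Δz = 114.1 − 72.1 = 42 m.
N² = (9.81/1025) × (2.27/42) = 5.1728 × 10⁻⁴ s⁻².
N = √(5.1728 × 10⁻⁴) = 0.022744 rad s⁻¹, so T = 2π/N = 276.26 s = 4.6043 min ≈ 4.60 min.

4.60 min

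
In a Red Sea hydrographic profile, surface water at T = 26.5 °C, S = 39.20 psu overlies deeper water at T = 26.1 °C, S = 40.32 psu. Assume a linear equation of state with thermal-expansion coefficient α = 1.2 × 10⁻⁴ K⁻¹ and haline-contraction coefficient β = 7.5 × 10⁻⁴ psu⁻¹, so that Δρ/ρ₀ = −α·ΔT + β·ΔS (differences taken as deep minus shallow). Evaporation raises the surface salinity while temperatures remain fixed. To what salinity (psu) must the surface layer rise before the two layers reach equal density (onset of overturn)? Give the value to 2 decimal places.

40.38 psu

Neutral buoyancy requires −α(T_deep − T_surf) + β(S_deep − S_surf′) = 0.
S_surf′ = S_deep − (α/β)·ΔT = 40.32 − (1.2 × 10⁻⁴/7.5 × 10⁻⁴)·(-0.4) = 40.3840 psu.
Increase required: 40.3840 − 39.20 = 1.1840 psu.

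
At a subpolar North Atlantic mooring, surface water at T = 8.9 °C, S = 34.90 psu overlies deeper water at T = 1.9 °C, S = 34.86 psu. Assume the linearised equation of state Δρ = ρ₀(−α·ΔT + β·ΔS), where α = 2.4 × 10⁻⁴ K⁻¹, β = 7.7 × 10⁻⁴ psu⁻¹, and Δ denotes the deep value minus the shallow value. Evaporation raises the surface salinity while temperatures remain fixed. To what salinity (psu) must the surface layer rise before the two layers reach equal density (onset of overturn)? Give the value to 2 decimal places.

37.04 psu

Neutral buoyancy requires −α(T_deep − T_surf) + β(S_deep − S_surf′) = 0.
S_surf′ = S_deep − (α/β)·ΔT = 34.86 − (2.4 × 10⁻⁴/7.7 × 10⁻⁴)·(-7.0) = 37.0418 psu.
Increase required: 37.0418 − 34.90 = 2.1418 psu.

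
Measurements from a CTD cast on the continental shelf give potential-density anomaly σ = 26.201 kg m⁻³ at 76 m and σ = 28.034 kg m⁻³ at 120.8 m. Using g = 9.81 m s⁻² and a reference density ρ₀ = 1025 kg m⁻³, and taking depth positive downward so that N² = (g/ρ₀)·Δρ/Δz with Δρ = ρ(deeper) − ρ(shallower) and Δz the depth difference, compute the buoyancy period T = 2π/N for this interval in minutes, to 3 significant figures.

Δρ = 1028.034 − 1026.201 = 1.833 kg m⁻³ over Δz = 120.8 − 76 = 44.8 m.
N² = (9.81/1025) × (1.833/44.8) = 3.9159 × 10⁻⁴ s⁻².
N = √(3.9159 × 10⁻⁴) = 0.019789 rad s⁻¹, so T = 2π/N = 317.51 s = 5.2918 min ≈ 5.29 min.

5.29 min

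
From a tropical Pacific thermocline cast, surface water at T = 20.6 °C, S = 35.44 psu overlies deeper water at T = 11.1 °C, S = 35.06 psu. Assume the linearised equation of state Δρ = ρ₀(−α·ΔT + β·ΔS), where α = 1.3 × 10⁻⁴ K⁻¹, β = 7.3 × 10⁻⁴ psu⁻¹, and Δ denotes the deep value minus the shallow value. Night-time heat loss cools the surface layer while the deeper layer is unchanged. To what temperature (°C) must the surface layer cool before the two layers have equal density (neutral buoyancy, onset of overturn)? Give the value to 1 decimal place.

Neutral buoyancy requires Δρ = 0, i.e. −α(T_deep − T_surf′) + β(S_deep − S_surf) = 0.
T_surf′ = T_deep − (β/α)·ΔS = 11.1 − (7.3 × 10⁻⁴/1.3 × 10⁻⁴)·(-0.38) = 13.234 °C.
Cooling required: 20.6 − (13.234) = 7.366 °C.

13.2 °C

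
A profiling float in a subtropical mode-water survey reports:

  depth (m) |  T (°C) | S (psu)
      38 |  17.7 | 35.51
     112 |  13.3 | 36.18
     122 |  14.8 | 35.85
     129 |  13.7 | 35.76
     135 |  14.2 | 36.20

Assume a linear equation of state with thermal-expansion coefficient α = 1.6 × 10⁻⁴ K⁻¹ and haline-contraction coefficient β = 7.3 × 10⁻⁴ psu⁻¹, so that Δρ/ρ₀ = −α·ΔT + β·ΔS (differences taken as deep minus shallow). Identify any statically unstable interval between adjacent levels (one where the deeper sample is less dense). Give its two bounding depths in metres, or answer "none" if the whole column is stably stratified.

Evaluate Δρ/ρ₀ = −αΔT + βΔS across each adjacent pair:
  38–112 m: −αΔT+βΔS = −(1.6 × 10⁻⁴)(-4.4)+(7.3 × 10⁻⁴)(+0.67) = 1.2 × 10⁻³ → stable
  112–122 m: −αΔT+βΔS = −(1.6 × 10⁻⁴)(+1.5)+(7.3 × 10⁻⁴)(-0.33) = -4.8 × 10⁻⁴ → UNSTABLE
  122–129 m: −αΔT+βΔS = −(1.6 × 10⁻⁴)(-1.1)+(7.3 × 10⁻⁴)(-0.09) = 1.1 × 10⁻⁴ → stable
  129–135 m: −αΔT+βΔS = −(1.6 × 10⁻⁴)(+0.5)+(7.3 × 10⁻⁴)(+0.44) = 2.4 × 10⁻⁴ → stable
The 112–122 m interval has Δρ < 0: lighter water underlies denser water.

112–122 m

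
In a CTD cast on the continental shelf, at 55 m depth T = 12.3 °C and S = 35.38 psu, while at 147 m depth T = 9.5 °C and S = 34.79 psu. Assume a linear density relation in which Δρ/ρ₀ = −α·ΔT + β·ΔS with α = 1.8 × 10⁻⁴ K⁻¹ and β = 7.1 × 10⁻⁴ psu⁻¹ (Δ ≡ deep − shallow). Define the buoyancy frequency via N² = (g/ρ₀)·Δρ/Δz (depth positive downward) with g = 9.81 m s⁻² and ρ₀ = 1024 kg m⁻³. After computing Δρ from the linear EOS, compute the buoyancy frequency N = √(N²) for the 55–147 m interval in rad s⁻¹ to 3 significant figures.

3.01 × 10⁻³ rad s⁻¹

ΔT = -2.8 K, ΔS = -0.59 psu (deep − shallow).
Δρ/ρ₀ = −αΔT + βΔS = 5.04 × 10⁻⁴ − 4.189 × 10⁻⁴ = 8.51 × 10⁻⁵, so Δρ ≈ 0.08714 kg m⁻³.
N² = (g/ρ₀)·Δρ/Δz = g·(Δρ/ρ₀)/Δz = 9.81 × 8.51 × 10⁻⁵ / 92 = 9.0743 × 10⁻⁶ s⁻².
N = √(9.0743 × 10⁻⁶) = 3.0124 × 10⁻³ rad s⁻¹ ≈ 3.01 × 10⁻³ rad s⁻¹.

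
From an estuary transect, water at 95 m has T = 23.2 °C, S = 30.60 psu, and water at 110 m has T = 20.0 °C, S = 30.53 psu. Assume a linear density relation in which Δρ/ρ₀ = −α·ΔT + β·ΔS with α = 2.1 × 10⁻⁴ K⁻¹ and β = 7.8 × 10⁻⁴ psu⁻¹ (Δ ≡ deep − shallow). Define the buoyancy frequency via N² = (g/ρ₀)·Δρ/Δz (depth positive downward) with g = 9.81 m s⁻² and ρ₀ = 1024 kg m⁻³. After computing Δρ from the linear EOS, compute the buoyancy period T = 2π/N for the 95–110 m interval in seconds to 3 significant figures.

313 s

ΔT = -3.2 K, ΔS = -0.07 psu (deep − shallow).
Δρ/ρ₀ = −αΔT + βΔS = 6.72 × 10⁻⁴ − 5.46 × 10⁻⁵ = 6.174 × 10⁻⁴, so Δρ ≈ 0.6322 kg m⁻³.
N² = (g/ρ₀)·Δρ/Δz = g·(Δρ/ρ₀)/Δz = 9.81 × 6.174 × 10⁻⁴ / 15 = 4.0378 × 10⁻⁴ s⁻².
N = √(4.0378 × 10⁻⁴) = 0.020094 rad s⁻¹ → T = 2π/N = 312.69 s ≈ 313 s.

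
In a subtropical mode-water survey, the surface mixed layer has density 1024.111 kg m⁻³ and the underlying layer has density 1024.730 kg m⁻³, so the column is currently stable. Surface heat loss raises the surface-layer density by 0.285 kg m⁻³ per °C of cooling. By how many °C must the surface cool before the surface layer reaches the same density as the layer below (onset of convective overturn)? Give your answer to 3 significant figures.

2.17 °C

Density deficit of the surface layer: 1024.730 − 1024.111 = 0.619 kg m⁻³.
Required change = 0.619 / 0.285 = 2.17 °C.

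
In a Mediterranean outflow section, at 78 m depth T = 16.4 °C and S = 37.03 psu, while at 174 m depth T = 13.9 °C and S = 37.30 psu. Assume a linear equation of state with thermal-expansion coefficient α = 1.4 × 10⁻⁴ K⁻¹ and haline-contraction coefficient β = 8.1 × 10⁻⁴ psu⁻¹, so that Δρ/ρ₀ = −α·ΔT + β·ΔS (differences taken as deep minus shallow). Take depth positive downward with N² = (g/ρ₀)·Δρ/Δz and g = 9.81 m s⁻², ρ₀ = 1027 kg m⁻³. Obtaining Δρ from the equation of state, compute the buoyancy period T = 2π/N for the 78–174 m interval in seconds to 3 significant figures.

ΔT = -2.5 K, ΔS = +0.27 psu (deep − shallow).
Δρ/ρ₀ = −αΔT + βΔS = 3.50 × 10⁻⁴ + 2.187 × 10⁻⁴ = 5.687 × 10⁻⁴, so Δρ ≈ 0.5841 kg m⁻³.
N² = (g/ρ₀)·Δρ/Δz = g·(Δρ/ρ₀)/Δz = 9.81 × 5.687 × 10⁻⁴ / 96 = 5.8114 × 10⁻⁵ s⁻².
N = √(5.8114 × 10⁻⁵) = 7.6233 × 10⁻³ rad s⁻¹ → T = 2π/N = 824.21 s ≈ 824 s.

824 s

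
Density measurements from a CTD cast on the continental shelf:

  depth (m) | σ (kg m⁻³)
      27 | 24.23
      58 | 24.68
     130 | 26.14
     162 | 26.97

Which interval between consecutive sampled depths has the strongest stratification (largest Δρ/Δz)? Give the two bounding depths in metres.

Compute the density gradient over each adjacent pair:
  27–58 m: Δρ/Δz = 0.45/31 = 0.015 kg m⁻⁴
  58–130 m: Δρ/Δz = 1.46/72 = 0.020 kg m⁻⁴
  130–162 m: Δρ/Δz = 0.83/32 = 0.026 kg m⁻⁴
The largest gradient is in the 130–162 m interval — the pycnocline.

130–162 m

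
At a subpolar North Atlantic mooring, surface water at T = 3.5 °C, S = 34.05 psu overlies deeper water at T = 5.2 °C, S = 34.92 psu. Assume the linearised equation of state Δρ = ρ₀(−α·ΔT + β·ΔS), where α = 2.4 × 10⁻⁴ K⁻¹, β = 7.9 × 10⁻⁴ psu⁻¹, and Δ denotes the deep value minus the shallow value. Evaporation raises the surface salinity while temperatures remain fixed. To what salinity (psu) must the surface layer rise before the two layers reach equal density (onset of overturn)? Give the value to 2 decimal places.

Neutral buoyancy requires −α(T_deep − T_surf) + β(S_deep − S_surf′) = 0.
S_surf′ = S_deep − (α/β)·ΔT = 34.92 − (2.4 × 10⁻⁴/7.9 × 10⁻⁴)·(+1.7) = 34.4035 psu.
Increase required: 34.4035 − 34.05 = 0.3535 psu.

34.40 psu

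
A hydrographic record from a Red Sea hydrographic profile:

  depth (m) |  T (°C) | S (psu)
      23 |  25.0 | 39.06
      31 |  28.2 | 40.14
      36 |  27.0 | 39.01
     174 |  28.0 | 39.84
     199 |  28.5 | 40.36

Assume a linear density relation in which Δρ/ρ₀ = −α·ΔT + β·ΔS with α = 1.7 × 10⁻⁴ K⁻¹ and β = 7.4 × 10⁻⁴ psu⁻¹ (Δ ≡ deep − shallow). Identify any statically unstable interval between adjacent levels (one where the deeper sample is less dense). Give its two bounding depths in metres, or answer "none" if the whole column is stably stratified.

Evaluate Δρ/ρ₀ = −αΔT + βΔS across each adjacent pair:
  23–31 m: −αΔT+βΔS = −(1.7 × 10⁻⁴)(+3.2)+(7.4 × 10⁻⁴)(+1.08) = 2.6 × 10⁻⁴ → stable
  31–36 m: −αΔT+βΔS = −(1.7 × 10⁻⁴)(-1.2)+(7.4 × 10⁻⁴)(-1.13) = -6.3 × 10⁻⁴ → UNSTABLE
  36–174 m: −αΔT+βΔS = −(1.7 × 10⁻⁴)(+1.0)+(7.4 × 10⁻⁴)(+0.83) = 4.4 × 10⁻⁴ → stable
  174–199 m: −αΔT+βΔS = −(1.7 × 10⁻⁴)(+0.5)+(7.4 × 10⁻⁴)(+0.52) = 3.0 × 10⁻⁴ → stable
The 31–36 m interval has Δρ < 0: lighter water underlies denser water.

31–36 m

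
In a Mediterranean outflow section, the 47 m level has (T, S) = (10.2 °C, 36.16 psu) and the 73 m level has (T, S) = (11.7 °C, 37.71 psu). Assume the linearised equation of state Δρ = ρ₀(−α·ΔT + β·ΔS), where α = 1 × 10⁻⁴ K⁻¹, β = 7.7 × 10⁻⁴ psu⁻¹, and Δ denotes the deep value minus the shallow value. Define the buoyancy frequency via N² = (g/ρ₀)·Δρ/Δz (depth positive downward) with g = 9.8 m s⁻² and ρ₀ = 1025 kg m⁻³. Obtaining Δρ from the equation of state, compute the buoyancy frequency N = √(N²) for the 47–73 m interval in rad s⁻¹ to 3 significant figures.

0.0198 rad s⁻¹

ΔT = +1.5 K, ΔS = +1.55 psu (deep − shallow).
Δρ/ρ₀ = −αΔT + βΔS = -1.50 × 10⁻⁴ + 1.1935 × 10⁻³ = 1.0435 × 10⁻³, so Δρ ≈ 1.070 kg m⁻³.
N² = (g/ρ₀)·Δρ/Δz = g·(Δρ/ρ₀)/Δz = 9.8 × 1.0435 × 10⁻³ / 26 = 3.9332 × 10⁻⁴ s⁻².
N = √(3.9332 × 10⁻⁴) = 0.019832 rad s⁻¹ ≈ 0.0198 rad s⁻¹.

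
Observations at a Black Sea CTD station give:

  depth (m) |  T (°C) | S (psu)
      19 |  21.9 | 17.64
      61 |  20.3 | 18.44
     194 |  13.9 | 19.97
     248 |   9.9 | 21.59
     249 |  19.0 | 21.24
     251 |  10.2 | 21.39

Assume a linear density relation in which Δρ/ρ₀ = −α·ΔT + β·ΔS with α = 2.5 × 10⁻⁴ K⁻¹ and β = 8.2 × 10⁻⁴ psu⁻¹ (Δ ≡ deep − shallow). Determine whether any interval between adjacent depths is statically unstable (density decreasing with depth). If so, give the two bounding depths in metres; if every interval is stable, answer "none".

Evaluate Δρ/ρ₀ = −αΔT + βΔS across each adjacent pair:
  19–61 m: −αΔT+βΔS = −(2.5 × 10⁻⁴)(-1.6)+(8.2 × 10⁻⁴)(+0.80) = 1.1 × 10⁻³ → stable
  61–194 m: −αΔT+βΔS = −(2.5 × 10⁻⁴)(-6.4)+(8.2 × 10⁻⁴)(+1.53) = 2.9 × 10⁻³ → stable
  194–248 m: −αΔT+βΔS = −(2.5 × 10⁻⁴)(-4.0)+(8.2 × 10⁻⁴)(+1.62) = 2.3 × 10⁻³ → stable
  248–249 m: −αΔT+βΔS = −(2.5 × 10⁻⁴)(+9.1)+(8.2 × 10⁻⁴)(-0.35) = -2.6 × 10⁻³ → UNSTABLE
  249–251 m: −αΔT+βΔS = −(2.5 × 10⁻⁴)(-8.8)+(8.2 × 10⁻⁴)(+0.15) = 2.3 × 10⁻³ → stable
The 248–249 m interval has Δρ < 0: lighter water underlies denser water.

248–249 m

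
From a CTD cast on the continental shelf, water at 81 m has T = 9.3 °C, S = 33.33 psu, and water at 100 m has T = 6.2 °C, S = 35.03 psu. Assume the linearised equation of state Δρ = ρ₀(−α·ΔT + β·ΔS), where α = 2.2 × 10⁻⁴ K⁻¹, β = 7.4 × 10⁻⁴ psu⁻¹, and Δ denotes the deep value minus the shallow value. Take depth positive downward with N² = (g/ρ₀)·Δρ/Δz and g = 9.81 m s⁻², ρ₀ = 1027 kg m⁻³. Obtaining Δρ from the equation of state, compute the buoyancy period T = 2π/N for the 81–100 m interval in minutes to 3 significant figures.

ΔT = -3.1 K, ΔS = +1.70 psu (deep − shallow).
Δρ/ρ₀ = −αΔT + βΔS = 6.82 × 10⁻⁴ + 1.258 × 10⁻³ = 1.94 × 10⁻³, so Δρ ≈ 1.992 kg m⁻³.
N² = (g/ρ₀)·Δρ/Δz = g·(Δρ/ρ₀)/Δz = 9.81 × 1.94 × 10⁻³ / 19 = 1.0017 × 10⁻³ s⁻².
N = √(1.0017 × 10⁻³) = 0.031650 rad s⁻¹ → T = 2π/N = 198.52 s = 3.3087 min ≈ 3.31 min.

3.31 min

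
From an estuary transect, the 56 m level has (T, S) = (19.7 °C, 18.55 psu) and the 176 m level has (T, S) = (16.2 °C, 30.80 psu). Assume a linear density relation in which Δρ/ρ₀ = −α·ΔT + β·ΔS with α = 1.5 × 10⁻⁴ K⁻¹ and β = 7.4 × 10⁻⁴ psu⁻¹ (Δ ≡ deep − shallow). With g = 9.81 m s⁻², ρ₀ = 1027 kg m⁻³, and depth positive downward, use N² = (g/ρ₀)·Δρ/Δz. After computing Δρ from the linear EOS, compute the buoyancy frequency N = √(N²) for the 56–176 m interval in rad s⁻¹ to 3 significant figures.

0.0280 rad s⁻¹

ΔT = -3.5 K, ΔS = +12.25 psu (deep − shallow).
Δρ/ρ₀ = −αΔT + βΔS = 5.25 × 10⁻⁴ + 9.065 × 10⁻³ = 9.59 × 10⁻³, so Δρ ≈ 9.849 kg m⁻³.
N² = (g/ρ₀)·Δρ/Δz = g·(Δρ/ρ₀)/Δz = 9.81 × 9.59 × 10⁻³ / 120 = 7.8398 × 10⁻⁴ s⁻².
N = √(7.8398 × 10⁻⁴) = 0.028000 rad s⁻¹ ≈ 0.0280 rad s⁻¹.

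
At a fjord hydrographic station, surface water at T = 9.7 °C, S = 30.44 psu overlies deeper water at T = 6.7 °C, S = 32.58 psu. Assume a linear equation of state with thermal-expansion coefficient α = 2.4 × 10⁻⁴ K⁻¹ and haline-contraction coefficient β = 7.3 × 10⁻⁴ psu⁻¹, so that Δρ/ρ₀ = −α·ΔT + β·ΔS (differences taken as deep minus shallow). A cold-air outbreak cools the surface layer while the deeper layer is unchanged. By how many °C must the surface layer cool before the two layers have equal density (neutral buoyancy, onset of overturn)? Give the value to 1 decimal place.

Neutral buoyancy requires Δρ = 0, i.e. −α(T_deep − T_surf′) + β(S_deep − S_surf) = 0.
T_surf′ = T_deep − (β/α)·ΔS = 6.7 − (7.3 × 10⁻⁴/2.4 × 10⁻⁴)·(+2.14) = 0.191 °C.
Cooling required: 9.7 − (0.191) = 9.509 °C.

9.5 °C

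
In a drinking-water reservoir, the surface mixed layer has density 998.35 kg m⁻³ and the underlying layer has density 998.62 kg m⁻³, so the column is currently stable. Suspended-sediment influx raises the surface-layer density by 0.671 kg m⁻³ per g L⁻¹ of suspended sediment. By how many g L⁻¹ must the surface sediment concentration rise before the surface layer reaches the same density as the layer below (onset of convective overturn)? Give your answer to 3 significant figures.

0.402 g L⁻¹

Density deficit of the surface layer: 998.62 − 998.35 = 0.27 kg m⁻³.
Required change = 0.27 / 0.671 = 0.402 g L⁻¹.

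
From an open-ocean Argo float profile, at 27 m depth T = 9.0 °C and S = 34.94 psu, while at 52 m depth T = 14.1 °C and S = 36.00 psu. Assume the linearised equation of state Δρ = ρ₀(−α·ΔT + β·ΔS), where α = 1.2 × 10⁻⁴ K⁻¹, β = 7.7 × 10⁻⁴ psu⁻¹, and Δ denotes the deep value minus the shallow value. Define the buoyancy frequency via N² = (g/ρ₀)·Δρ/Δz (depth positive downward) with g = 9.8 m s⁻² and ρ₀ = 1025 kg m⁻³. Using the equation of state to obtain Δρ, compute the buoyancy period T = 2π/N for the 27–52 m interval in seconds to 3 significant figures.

ΔT = +5.1 K, ΔS = +1.06 psu (deep − shallow).
Δρ/ρ₀ = −αΔT + βΔS = -6.12 × 10⁻⁴ + 8.162 × 10⁻⁴ = 2.042 × 10⁻⁴, so Δρ ≈ 0.2093 kg m⁻³.
N² = (g/ρ₀)·Δρ/Δz = g·(Δρ/ρ₀)/Δz = 9.8 × 2.042 × 10⁻⁴ / 25 = 8.0046 × 10⁻⁵ s⁻².
N = √(8.0046 × 10⁻⁵) = 8.9468 × 10⁻³ rad s⁻¹ → T = 2π/N = 702.28 s ≈ 702 s.

702 s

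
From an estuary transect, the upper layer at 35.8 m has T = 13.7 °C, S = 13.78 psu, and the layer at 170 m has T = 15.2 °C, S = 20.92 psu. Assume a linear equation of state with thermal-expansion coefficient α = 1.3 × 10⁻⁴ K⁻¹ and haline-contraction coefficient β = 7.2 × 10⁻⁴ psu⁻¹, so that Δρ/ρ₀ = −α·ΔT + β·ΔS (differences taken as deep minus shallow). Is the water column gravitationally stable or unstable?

stable

ΔT = 15.2 − 13.7 = +1.5 K and ΔS = 20.92 − 13.78 = +7.14 psu (deep − shallow).
−αΔT = -1.95 × 10⁻⁴; βΔS = 5.1408 × 10⁻³; sum Δρ/ρ₀ = 4.9458 × 10⁻³.
Δρ/ρ₀ > 0, so Δρ > 0: deeper water is denser → statically stable.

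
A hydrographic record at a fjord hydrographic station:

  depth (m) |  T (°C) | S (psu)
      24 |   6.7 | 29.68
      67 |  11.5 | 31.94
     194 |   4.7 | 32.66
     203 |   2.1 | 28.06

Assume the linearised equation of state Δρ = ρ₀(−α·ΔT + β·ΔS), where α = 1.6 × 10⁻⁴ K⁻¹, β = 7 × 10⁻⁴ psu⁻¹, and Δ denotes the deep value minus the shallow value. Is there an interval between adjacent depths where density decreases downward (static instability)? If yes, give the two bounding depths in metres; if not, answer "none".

194–203 m

Evaluate Δρ/ρ₀ = −αΔT + βΔS across each adjacent pair:
  24–67 m: −αΔT+βΔS = −(1.6 × 10⁻⁴)(+4.8)+(7 × 10⁻⁴)(+2.26) = 8.1 × 10⁻⁴ → stable
  67–194 m: −αΔT+βΔS = −(1.6 × 10⁻⁴)(-6.8)+(7 × 10⁻⁴)(+0.72) = 1.6 × 10⁻³ → stable
  194–203 m: −αΔT+βΔS = −(1.6 × 10⁻⁴)(-2.6)+(7 × 10⁻⁴)(-4.60) = -2.8 × 10⁻³ → UNSTABLE
The 194–203 m interval has Δρ < 0: lighter water underlies denser water.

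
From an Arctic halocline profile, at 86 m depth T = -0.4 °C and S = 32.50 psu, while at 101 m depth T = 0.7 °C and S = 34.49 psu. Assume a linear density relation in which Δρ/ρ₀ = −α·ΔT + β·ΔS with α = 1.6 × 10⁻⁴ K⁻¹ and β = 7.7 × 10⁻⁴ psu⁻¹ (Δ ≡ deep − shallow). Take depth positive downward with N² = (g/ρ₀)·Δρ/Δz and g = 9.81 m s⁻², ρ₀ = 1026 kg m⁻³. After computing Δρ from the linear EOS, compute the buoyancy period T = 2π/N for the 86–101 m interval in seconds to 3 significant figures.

211 s

ΔT = +1.1 K, ΔS = +1.99 psu (deep − shallow).
Δρ/ρ₀ = −αΔT + βΔS = -1.76 × 10⁻⁴ + 1.5323 × 10⁻³ = 1.3563 × 10⁻³, so Δρ ≈ 1.392 kg m⁻³.
N² = (g/ρ₀)·Δρ/Δz = g·(Δρ/ρ₀)/Δz = 9.81 × 1.3563 × 10⁻³ / 15 = 8.8702 × 10⁻⁴ s⁻².
N = √(8.8702 × 10⁻⁴) = 0.029783 rad s⁻¹ → T = 2π/N = 210.97 s ≈ 211 s.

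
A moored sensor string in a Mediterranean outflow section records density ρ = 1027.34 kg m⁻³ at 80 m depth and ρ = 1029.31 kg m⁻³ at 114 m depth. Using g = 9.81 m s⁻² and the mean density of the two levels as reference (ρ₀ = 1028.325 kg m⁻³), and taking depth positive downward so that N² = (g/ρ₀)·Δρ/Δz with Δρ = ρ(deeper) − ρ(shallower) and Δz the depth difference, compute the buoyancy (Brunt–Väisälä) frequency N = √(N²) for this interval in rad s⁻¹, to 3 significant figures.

Δρ = 1029.31 − 1027.34 = 1.97 kg m⁻³ over Δz = 114 − 80 = 34 m.
N² = (9.81/1028.325) × (1.97/34) = 5.5275 × 10⁻⁴ s⁻².
N = √(5.5275 × 10⁻⁴) = 0.023511 rad s⁻¹ ≈ 0.0235 rad s⁻¹.
N² > 0, so the interval is statically stable.

0.0235 rad s⁻¹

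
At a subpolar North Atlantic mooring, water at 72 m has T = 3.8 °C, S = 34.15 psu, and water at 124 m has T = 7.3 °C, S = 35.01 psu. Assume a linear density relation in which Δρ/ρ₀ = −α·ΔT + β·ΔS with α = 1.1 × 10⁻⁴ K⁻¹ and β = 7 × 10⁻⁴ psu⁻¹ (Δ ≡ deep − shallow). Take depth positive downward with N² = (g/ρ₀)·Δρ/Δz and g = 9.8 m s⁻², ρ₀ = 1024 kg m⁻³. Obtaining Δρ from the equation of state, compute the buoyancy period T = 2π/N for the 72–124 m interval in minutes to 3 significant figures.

ΔT = +3.5 K, ΔS = +0.86 psu (deep − shallow).
Δρ/ρ₀ = −αΔT + βΔS = -3.85 × 10⁻⁴ + 6.02 × 10⁻⁴ = 2.17 × 10⁻⁴, so Δρ ≈ 0.2222 kg m⁻³.
N² = (g/ρ₀)·Δρ/Δz = g·(Δρ/ρ₀)/Δz = 9.8 × 2.17 × 10⁻⁴ / 52 = 4.0896 × 10⁻⁵ s⁻².
N = √(4.0896 × 10⁻⁵) = 6.3950 × 10⁻³ rad s⁻¹ → T = 2π/N = 982.52 s = 16.375 min ≈ 16.4 min.

16.4 min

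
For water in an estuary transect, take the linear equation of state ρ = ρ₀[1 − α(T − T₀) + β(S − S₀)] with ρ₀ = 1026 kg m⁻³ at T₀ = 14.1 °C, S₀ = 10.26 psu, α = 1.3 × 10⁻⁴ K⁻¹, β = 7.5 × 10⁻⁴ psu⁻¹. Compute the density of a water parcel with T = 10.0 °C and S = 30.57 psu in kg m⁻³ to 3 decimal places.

T − T₀ = -4.1 K, S − S₀ = +20.31 psu.
Bracket = 1 − α·(-4.1) + β·(+20.31) = 1 + (0.0157655) = 1.0157655.
ρ = 1026 × 1.0157655 = 1042.175 kg m⁻³.

1042.175 kg m⁻³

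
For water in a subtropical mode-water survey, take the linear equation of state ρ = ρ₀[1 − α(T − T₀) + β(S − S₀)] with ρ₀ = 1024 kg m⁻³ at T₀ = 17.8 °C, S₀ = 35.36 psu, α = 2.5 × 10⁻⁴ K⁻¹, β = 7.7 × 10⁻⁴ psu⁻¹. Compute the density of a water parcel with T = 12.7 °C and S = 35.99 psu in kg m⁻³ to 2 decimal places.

T − T₀ = -5.1 K, S − S₀ = +0.63 psu.
Bracket = 1 − α·(-5.1) + β·(+0.63) = 1 + (1.7601 × 10⁻³) = 1.0017601.
ρ = 1024 × 1.0017601 = 1025.80 kg m⁻³.

1025.80 kg m⁻³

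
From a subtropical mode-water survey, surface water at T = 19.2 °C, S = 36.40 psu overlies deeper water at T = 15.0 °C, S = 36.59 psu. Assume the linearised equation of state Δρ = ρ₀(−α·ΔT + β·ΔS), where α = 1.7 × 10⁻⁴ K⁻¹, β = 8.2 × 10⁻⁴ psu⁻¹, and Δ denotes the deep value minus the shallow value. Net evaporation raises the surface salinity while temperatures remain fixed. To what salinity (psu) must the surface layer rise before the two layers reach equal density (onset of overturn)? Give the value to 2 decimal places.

Neutral buoyancy requires −α(T_deep − T_surf) + β(S_deep − S_surf′) = 0.
S_surf′ = S_deep − (α/β)·ΔT = 36.59 − (1.7 × 10⁻⁴/8.2 × 10⁻⁴)·(-4.2) = 37.4607 psu.
Increase required: 37.4607 − 36.40 = 1.0607 psu.

37.46 psu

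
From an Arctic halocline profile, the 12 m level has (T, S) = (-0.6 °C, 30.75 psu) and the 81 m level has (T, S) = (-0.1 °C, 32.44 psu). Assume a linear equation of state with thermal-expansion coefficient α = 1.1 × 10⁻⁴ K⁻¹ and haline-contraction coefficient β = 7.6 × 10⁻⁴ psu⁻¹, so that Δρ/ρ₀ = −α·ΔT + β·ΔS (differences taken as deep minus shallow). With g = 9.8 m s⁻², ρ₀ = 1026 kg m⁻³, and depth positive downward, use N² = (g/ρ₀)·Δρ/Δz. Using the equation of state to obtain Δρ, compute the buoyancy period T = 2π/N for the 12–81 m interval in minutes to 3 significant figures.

ΔT = +0.5 K, ΔS = +1.69 psu (deep − shallow).
Δρ/ρ₀ = −αΔT + βΔS = -5.50 × 10⁻⁵ + 1.2844 × 10⁻³ = 1.2294 × 10⁻³, so Δρ ≈ 1.261 kg m⁻³.
N² = (g/ρ₀)·Δρ/Δz = g·(Δρ/ρ₀)/Δz = 9.8 × 1.2294 × 10⁻³ / 69 = 1.7461 × 10⁻⁴ s⁻².
N = √(1.7461 × 10⁻⁴) = 0.013214 rad s⁻¹ → T = 2π/N = 475.49 s = 7.9248 min ≈ 7.92 min.

7.92 min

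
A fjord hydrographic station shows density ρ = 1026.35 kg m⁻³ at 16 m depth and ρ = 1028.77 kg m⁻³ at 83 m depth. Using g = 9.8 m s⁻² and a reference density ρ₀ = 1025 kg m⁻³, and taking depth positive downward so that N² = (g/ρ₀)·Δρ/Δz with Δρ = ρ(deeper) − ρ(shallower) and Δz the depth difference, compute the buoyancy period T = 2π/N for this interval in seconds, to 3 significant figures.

Δρ = 1028.77 − 1026.35 = 2.42 kg m⁻³ over Δz = 83 − 16 = 67 m.
N² = (9.8/1025) × (2.42/67) = 3.4534 × 10⁻⁴ s⁻².
N = √(3.4534 × 10⁻⁴) = 0.018583 rad s⁻¹, so T = 2π/N = 338.11 s ≈ 338 s.
Since Δρ > 0 the layer is stably stratified.

338 s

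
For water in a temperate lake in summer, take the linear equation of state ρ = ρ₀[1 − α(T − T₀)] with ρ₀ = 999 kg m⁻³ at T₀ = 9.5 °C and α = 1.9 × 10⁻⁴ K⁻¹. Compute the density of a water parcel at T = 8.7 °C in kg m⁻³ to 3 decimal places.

999.152 kg m⁻³

T − T₀ = -0.8 K.
Bracket = 1 − α·(-0.8) = 1 + (1.52 × 10⁻⁴) = 1.0001520.
ρ = 999 × 1.0001520 = 999.152 kg m⁻³.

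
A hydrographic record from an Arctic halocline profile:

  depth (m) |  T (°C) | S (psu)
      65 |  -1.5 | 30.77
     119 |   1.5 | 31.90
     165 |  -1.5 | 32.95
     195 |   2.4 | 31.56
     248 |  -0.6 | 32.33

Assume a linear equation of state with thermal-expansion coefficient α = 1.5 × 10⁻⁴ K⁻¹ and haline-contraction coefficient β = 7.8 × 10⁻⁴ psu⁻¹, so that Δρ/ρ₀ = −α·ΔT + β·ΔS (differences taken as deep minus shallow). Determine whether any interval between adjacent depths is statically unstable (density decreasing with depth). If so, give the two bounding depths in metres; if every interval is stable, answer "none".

165–195 m

Evaluate Δρ/ρ₀ = −αΔT + βΔS across each adjacent pair:
  65–119 m: −αΔT+βΔS = −(1.5 × 10⁻⁴)(+3.0)+(7.8 × 10⁻⁴)(+1.13) = 4.3 × 10⁻⁴ → stable
  119–165 m: −αΔT+βΔS = −(1.5 × 10⁻⁴)(-3.0)+(7.8 × 10⁻⁴)(+1.05) = 1.3 × 10⁻³ → stable
  165–195 m: −αΔT+βΔS = −(1.5 × 10⁻⁴)(+3.9)+(7.8 × 10⁻⁴)(-1.39) = -1.7 × 10⁻³ → UNSTABLE
  195–248 m: −αΔT+βΔS = −(1.5 × 10⁻⁴)(-3.0)+(7.8 × 10⁻⁴)(+0.77) = 1.1 × 10⁻³ → stable
The 165–195 m interval has Δρ < 0: lighter water underlies denser water.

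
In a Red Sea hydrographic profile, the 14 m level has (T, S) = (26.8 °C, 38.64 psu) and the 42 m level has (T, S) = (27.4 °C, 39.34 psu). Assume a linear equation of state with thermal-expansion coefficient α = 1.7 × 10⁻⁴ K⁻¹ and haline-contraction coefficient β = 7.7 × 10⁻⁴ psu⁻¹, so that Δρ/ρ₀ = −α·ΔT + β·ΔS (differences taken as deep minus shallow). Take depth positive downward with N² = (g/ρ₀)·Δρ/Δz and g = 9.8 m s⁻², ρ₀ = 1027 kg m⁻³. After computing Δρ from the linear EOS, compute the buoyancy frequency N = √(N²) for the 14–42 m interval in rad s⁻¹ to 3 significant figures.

ΔT = +0.6 K, ΔS = +0.70 psu (deep − shallow).
Δρ/ρ₀ = −αΔT + βΔS = -1.02 × 10⁻⁴ + 5.39 × 10⁻⁴ = 4.37 × 10⁻⁴, so Δρ ≈ 0.4488 kg m⁻³.
N² = (g/ρ₀)·Δρ/Δz = g·(Δρ/ρ₀)/Δz = 9.8 × 4.37 × 10⁻⁴ / 28 = 1.5295 × 10⁻⁴ s⁻².
N = √(1.5295 × 10⁻⁴) = 0.012367 rad s⁻¹ ≈ 0.0124 rad s⁻¹.

0.0124 rad s⁻¹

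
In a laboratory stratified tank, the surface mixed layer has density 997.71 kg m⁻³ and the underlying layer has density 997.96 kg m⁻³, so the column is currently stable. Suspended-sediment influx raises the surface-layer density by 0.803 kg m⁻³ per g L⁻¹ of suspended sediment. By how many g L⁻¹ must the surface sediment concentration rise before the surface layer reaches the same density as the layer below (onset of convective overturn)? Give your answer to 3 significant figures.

Density deficit of the surface layer: 997.96 − 997.71 = 0.25 kg m⁻³.
Required change = 0.25 / 0.803 = 0.311 g L⁻¹.

0.311 g L⁻¹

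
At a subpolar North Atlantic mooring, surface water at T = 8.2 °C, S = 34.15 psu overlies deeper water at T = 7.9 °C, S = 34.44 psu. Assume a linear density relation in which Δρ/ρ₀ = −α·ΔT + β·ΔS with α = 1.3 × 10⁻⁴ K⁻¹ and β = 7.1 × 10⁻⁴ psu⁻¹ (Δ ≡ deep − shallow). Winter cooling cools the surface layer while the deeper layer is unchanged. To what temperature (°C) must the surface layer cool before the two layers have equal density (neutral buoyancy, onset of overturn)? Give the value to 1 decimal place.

Neutral buoyancy requires Δρ = 0, i.e. −α(T_deep − T_surf′) + β(S_deep − S_surf) = 0.
T_surf′ = T_deep − (β/α)·ΔS = 7.9 − (7.1 × 10⁻⁴/1.3 × 10⁻⁴)·(+0.29) = 6.316 °C.
Cooling required: 8.2 − (6.316) = 1.884 °C.

6.3 °C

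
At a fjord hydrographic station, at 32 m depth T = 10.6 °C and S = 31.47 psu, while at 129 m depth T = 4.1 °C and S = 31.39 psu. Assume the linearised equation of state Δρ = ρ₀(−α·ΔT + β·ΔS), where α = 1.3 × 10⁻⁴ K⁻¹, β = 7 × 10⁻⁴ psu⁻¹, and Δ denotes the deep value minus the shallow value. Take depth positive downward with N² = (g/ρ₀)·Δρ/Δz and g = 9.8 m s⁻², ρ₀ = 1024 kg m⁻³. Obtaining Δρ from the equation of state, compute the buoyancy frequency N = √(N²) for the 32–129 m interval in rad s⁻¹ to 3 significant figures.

ΔT = -6.5 K, ΔS = -0.08 psu (deep − shallow).
Δρ/ρ₀ = −αΔT + βΔS = 8.45 × 10⁻⁴ − 5.60 × 10⁻⁵ = 7.89 × 10⁻⁴, so Δρ ≈ 0.8079 kg m⁻³.
N² = (g/ρ₀)·Δρ/Δz = g·(Δρ/ρ₀)/Δz = 9.8 × 7.89 × 10⁻⁴ / 97 = 7.9713 × 10⁻⁵ s⁻².
N = √(7.9713 × 10⁻⁵) = 8.9282 × 10⁻³ rad s⁻¹ ≈ 8.93 × 10⁻³ rad s⁻¹.

8.93 × 10⁻³ rad s⁻¹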